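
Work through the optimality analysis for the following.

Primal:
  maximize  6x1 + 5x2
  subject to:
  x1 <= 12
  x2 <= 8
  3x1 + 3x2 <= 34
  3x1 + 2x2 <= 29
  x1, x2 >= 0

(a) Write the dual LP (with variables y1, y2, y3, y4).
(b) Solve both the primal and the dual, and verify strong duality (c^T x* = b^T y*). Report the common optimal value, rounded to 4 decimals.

The standard primal-dual pair for 'max c^T x s.t. A x <= b, x >= 0' is:
  Dual:  min b^T y  s.t.  A^T y >= c,  y >= 0.

So the dual LP is:
  minimize  12y1 + 8y2 + 34y3 + 29y4
  subject to:
    y1 + 3y3 + 3y4 >= 6
    y2 + 3y3 + 2y4 >= 5
    y1, y2, y3, y4 >= 0

Solving the primal: x* = (6.3333, 5).
  primal value c^T x* = 63.
Solving the dual: y* = (0, 0, 1, 1).
  dual value b^T y* = 63.
Strong duality: c^T x* = b^T y*. Confirmed.

63


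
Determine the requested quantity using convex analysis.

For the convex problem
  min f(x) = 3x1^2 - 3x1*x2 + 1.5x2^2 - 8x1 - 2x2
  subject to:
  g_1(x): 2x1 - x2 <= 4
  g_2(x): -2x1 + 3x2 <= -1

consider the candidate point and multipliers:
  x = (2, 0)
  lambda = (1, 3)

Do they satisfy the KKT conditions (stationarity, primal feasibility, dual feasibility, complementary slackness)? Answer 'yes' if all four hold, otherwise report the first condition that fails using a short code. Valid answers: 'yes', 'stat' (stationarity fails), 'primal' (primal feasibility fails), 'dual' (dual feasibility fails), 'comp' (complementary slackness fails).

Gradient of f: grad f(x) = Q x + c = (4, -8)
Constraint values g_i(x) = a_i^T x - b_i:
  g_1((2, 0)) = 0
  g_2((2, 0)) = -3
Stationarity residual: grad f(x) + sum_i lambda_i a_i = (0, 0)
  -> stationarity OK
Primal feasibility (all g_i <= 0): OK
Dual feasibility (all lambda_i >= 0): OK
Complementary slackness (lambda_i * g_i(x) = 0 for all i): FAILS

Verdict: the first failing condition is complementary_slackness -> comp.

comp


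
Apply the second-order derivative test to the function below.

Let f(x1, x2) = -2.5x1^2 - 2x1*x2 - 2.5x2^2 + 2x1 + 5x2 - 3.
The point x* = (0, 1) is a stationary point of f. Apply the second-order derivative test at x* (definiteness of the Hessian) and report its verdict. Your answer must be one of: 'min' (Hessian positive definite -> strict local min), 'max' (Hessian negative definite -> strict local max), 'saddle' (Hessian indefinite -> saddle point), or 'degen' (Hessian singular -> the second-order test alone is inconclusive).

Compute the Hessian H = grad^2 f:
  H = [[-5, -2], [-2, -5]]
Verify stationarity: grad f(x*) = H x* + g = (0, 0).
Eigenvalues of H: -7, -3.
Both eigenvalues < 0, so H is negative definite -> x* is a strict local max.

max


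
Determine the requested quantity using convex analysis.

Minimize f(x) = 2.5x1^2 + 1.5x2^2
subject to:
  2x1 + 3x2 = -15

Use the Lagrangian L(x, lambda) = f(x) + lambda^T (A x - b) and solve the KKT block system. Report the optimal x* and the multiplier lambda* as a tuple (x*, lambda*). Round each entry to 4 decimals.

Form the Lagrangian:
  L(x, lambda) = (1/2) x^T Q x + c^T x + lambda^T (A x - b)
Stationarity (grad_x L = 0): Q x + c + A^T lambda = 0.
Primal feasibility: A x = b.

This gives the KKT block system:
  [ Q   A^T ] [ x     ]   [-c ]
  [ A    0  ] [ lambda ] = [ b ]

Solving the linear system:
  x*      = (-1.5789, -3.9474)
  lambda* = (3.9474)
  f(x*)   = 29.6053

x* = (-1.5789, -3.9474), lambda* = (3.9474)


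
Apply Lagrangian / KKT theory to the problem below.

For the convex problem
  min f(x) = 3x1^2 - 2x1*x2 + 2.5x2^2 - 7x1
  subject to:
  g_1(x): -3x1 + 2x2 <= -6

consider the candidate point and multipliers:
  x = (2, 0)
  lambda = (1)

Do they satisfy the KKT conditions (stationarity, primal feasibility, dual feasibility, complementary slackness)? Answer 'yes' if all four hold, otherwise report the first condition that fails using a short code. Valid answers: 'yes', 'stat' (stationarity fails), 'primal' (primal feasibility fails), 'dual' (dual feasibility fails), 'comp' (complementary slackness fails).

Gradient of f: grad f(x) = Q x + c = (5, -4)
Constraint values g_i(x) = a_i^T x - b_i:
  g_1((2, 0)) = 0
Stationarity residual: grad f(x) + sum_i lambda_i a_i = (2, -2)
  -> stationarity FAILS
Primal feasibility (all g_i <= 0): OK
Dual feasibility (all lambda_i >= 0): OK
Complementary slackness (lambda_i * g_i(x) = 0 for all i): OK

Verdict: the first failing condition is stationarity -> stat.

stat


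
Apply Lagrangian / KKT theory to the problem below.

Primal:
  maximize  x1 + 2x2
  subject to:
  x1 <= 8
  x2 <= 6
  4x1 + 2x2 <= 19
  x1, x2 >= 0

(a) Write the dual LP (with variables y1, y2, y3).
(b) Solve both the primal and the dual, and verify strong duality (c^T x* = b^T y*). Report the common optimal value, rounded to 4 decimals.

The standard primal-dual pair for 'max c^T x s.t. A x <= b, x >= 0' is:
  Dual:  min b^T y  s.t.  A^T y >= c,  y >= 0.

So the dual LP is:
  minimize  8y1 + 6y2 + 19y3
  subject to:
    y1 + 4y3 >= 1
    y2 + 2y3 >= 2
    y1, y2, y3 >= 0

Solving the primal: x* = (1.75, 6).
  primal value c^T x* = 13.75.
Solving the dual: y* = (0, 1.5, 0.25).
  dual value b^T y* = 13.75.
Strong duality: c^T x* = b^T y*. Confirmed.

13.75


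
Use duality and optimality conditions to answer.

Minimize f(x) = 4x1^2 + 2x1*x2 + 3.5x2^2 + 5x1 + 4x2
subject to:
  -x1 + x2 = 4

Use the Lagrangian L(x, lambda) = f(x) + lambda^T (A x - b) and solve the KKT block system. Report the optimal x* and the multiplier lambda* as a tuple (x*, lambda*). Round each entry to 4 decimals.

Form the Lagrangian:
  L(x, lambda) = (1/2) x^T Q x + c^T x + lambda^T (A x - b)
Stationarity (grad_x L = 0): Q x + c + A^T lambda = 0.
Primal feasibility: A x = b.

This gives the KKT block system:
  [ Q   A^T ] [ x     ]   [-c ]
  [ A    0  ] [ lambda ] = [ b ]

Solving the linear system:
  x*      = (-2.3684, 1.6316)
  lambda* = (-10.6842)
  f(x*)   = 18.7105

x* = (-2.3684, 1.6316), lambda* = (-10.6842)


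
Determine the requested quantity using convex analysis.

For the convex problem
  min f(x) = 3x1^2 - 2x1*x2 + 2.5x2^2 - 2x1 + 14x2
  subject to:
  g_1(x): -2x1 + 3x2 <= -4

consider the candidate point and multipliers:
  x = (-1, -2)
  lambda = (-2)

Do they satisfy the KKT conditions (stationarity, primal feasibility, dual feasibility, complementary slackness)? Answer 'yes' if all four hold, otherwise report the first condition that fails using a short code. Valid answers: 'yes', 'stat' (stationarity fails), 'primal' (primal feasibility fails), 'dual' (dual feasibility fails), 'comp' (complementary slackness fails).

Gradient of f: grad f(x) = Q x + c = (-4, 6)
Constraint values g_i(x) = a_i^T x - b_i:
  g_1((-1, -2)) = 0
Stationarity residual: grad f(x) + sum_i lambda_i a_i = (0, 0)
  -> stationarity OK
Primal feasibility (all g_i <= 0): OK
Dual feasibility (all lambda_i >= 0): FAILS
Complementary slackness (lambda_i * g_i(x) = 0 for all i): OK

Verdict: the first failing condition is dual_feasibility -> dual.

dual


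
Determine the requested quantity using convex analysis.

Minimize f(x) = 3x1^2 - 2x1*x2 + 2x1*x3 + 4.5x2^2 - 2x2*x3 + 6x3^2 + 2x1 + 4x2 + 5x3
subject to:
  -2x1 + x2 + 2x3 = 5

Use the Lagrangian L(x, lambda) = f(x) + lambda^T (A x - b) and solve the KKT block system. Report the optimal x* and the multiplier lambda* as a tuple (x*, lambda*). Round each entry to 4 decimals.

Form the Lagrangian:
  L(x, lambda) = (1/2) x^T Q x + c^T x + lambda^T (A x - b)
Stationarity (grad_x L = 0): Q x + c + A^T lambda = 0.
Primal feasibility: A x = b.

This gives the KKT block system:
  [ Q   A^T ] [ x     ]   [-c ]
  [ A    0  ] [ lambda ] = [ b ]

Solving the linear system:
  x*      = (-2.0561, -0.2941, 0.5909)
  lambda* = (-4.2834)
  f(x*)   = 9.5414

x* = (-2.0561, -0.2941, 0.5909), lambda* = (-4.2834)


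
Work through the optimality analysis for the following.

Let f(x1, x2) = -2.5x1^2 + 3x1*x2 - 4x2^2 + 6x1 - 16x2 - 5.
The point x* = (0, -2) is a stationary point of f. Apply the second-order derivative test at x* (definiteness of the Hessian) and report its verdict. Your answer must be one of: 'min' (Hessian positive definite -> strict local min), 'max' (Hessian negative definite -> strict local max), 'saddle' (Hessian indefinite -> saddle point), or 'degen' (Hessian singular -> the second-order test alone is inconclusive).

Compute the Hessian H = grad^2 f:
  H = [[-5, 3], [3, -8]]
Verify stationarity: grad f(x*) = H x* + g = (0, 0).
Eigenvalues of H: -9.8541, -3.1459.
Both eigenvalues < 0, so H is negative definite -> x* is a strict local max.

max


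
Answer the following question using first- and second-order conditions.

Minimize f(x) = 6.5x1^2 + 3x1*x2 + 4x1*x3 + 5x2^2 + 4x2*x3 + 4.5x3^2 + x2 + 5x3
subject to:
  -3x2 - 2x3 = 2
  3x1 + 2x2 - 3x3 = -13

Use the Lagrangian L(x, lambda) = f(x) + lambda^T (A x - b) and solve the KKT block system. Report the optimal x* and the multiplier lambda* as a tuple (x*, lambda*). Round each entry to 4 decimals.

Form the Lagrangian:
  L(x, lambda) = (1/2) x^T Q x + c^T x + lambda^T (A x - b)
Stationarity (grad_x L = 0): Q x + c + A^T lambda = 0.
Primal feasibility: A x = b.

This gives the KKT block system:
  [ Q   A^T ] [ x     ]   [-c ]
  [ A    0  ] [ lambda ] = [ b ]

Solving the linear system:
  x*      = (-1.1565, -1.9278, 1.8916)
  lambda* = (-1.7821, 4.4172)
  f(x*)   = 34.2592

x* = (-1.1565, -1.9278, 1.8916), lambda* = (-1.7821, 4.4172)


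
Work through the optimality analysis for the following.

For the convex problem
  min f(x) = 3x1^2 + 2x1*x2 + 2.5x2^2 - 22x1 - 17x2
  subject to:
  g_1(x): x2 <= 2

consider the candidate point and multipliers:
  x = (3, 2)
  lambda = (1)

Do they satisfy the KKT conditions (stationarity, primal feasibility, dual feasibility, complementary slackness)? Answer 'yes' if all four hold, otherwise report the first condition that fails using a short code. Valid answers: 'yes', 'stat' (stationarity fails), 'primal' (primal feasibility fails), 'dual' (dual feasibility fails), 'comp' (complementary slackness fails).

Gradient of f: grad f(x) = Q x + c = (0, -1)
Constraint values g_i(x) = a_i^T x - b_i:
  g_1((3, 2)) = 0
Stationarity residual: grad f(x) + sum_i lambda_i a_i = (0, 0)
  -> stationarity OK
Primal feasibility (all g_i <= 0): OK
Dual feasibility (all lambda_i >= 0): OK
Complementary slackness (lambda_i * g_i(x) = 0 for all i): OK

Verdict: yes, KKT holds.

yes


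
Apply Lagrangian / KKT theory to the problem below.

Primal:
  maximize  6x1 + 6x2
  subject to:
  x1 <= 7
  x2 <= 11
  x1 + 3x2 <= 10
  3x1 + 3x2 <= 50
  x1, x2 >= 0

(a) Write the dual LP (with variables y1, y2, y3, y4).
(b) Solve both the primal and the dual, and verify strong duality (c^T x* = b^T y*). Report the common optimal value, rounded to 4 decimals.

The standard primal-dual pair for 'max c^T x s.t. A x <= b, x >= 0' is:
  Dual:  min b^T y  s.t.  A^T y >= c,  y >= 0.

So the dual LP is:
  minimize  7y1 + 11y2 + 10y3 + 50y4
  subject to:
    y1 + y3 + 3y4 >= 6
    y2 + 3y3 + 3y4 >= 6
    y1, y2, y3, y4 >= 0

Solving the primal: x* = (7, 1).
  primal value c^T x* = 48.
Solving the dual: y* = (4, 0, 2, 0).
  dual value b^T y* = 48.
Strong duality: c^T x* = b^T y*. Confirmed.

48


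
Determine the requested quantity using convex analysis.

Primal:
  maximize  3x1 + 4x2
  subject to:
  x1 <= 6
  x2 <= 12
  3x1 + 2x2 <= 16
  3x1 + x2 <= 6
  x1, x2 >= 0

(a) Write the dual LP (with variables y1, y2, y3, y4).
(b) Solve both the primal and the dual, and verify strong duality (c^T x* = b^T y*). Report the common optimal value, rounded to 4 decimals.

The standard primal-dual pair for 'max c^T x s.t. A x <= b, x >= 0' is:
  Dual:  min b^T y  s.t.  A^T y >= c,  y >= 0.

So the dual LP is:
  minimize  6y1 + 12y2 + 16y3 + 6y4
  subject to:
    y1 + 3y3 + 3y4 >= 3
    y2 + 2y3 + y4 >= 4
    y1, y2, y3, y4 >= 0

Solving the primal: x* = (0, 6).
  primal value c^T x* = 24.
Solving the dual: y* = (0, 0, 0, 4).
  dual value b^T y* = 24.
Strong duality: c^T x* = b^T y*. Confirmed.

24


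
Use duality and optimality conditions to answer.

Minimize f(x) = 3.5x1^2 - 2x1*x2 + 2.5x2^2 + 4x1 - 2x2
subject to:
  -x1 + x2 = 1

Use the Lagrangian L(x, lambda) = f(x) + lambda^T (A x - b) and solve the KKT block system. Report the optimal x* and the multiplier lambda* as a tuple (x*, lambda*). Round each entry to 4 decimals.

Form the Lagrangian:
  L(x, lambda) = (1/2) x^T Q x + c^T x + lambda^T (A x - b)
Stationarity (grad_x L = 0): Q x + c + A^T lambda = 0.
Primal feasibility: A x = b.

This gives the KKT block system:
  [ Q   A^T ] [ x     ]   [-c ]
  [ A    0  ] [ lambda ] = [ b ]

Solving the linear system:
  x*      = (-0.625, 0.375)
  lambda* = (-1.125)
  f(x*)   = -1.0625

x* = (-0.625, 0.375), lambda* = (-1.125)


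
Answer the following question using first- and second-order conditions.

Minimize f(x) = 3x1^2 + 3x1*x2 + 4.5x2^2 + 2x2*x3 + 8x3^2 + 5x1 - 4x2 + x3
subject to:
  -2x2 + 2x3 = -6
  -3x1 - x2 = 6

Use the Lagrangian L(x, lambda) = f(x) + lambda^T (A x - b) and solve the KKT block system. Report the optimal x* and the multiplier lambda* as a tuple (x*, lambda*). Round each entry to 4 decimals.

Form the Lagrangian:
  L(x, lambda) = (1/2) x^T Q x + c^T x + lambda^T (A x - b)
Stationarity (grad_x L = 0): Q x + c + A^T lambda = 0.
Primal feasibility: A x = b.

This gives the KKT block system:
  [ Q   A^T ] [ x     ]   [-c ]
  [ A    0  ] [ lambda ] = [ b ]

Solving the linear system:
  x*      = (-2.7309, 2.1928, -0.8072)
  lambda* = (3.7651, -1.6024)
  f(x*)   = 4.4859

x* = (-2.7309, 2.1928, -0.8072), lambda* = (3.7651, -1.6024)


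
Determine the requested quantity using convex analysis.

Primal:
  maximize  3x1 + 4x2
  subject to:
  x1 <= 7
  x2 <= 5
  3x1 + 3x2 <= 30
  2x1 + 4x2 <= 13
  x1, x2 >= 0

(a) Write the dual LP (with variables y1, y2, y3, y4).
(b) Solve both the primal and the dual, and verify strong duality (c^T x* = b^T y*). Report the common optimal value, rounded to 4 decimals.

The standard primal-dual pair for 'max c^T x s.t. A x <= b, x >= 0' is:
  Dual:  min b^T y  s.t.  A^T y >= c,  y >= 0.

So the dual LP is:
  minimize  7y1 + 5y2 + 30y3 + 13y4
  subject to:
    y1 + 3y3 + 2y4 >= 3
    y2 + 3y3 + 4y4 >= 4
    y1, y2, y3, y4 >= 0

Solving the primal: x* = (6.5, 0).
  primal value c^T x* = 19.5.
Solving the dual: y* = (0, 0, 0, 1.5).
  dual value b^T y* = 19.5.
Strong duality: c^T x* = b^T y*. Confirmed.

19.5


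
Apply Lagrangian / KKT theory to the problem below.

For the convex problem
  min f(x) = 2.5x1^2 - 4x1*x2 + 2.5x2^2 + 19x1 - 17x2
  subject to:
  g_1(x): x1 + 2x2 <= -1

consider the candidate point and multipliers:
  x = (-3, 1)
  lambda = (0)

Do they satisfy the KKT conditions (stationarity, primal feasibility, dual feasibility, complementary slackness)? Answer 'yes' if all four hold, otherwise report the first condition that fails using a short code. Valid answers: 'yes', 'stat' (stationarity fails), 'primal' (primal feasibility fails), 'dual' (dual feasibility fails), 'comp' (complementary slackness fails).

Gradient of f: grad f(x) = Q x + c = (0, 0)
Constraint values g_i(x) = a_i^T x - b_i:
  g_1((-3, 1)) = 0
Stationarity residual: grad f(x) + sum_i lambda_i a_i = (0, 0)
  -> stationarity OK
Primal feasibility (all g_i <= 0): OK
Dual feasibility (all lambda_i >= 0): OK
Complementary slackness (lambda_i * g_i(x) = 0 for all i): OK

Verdict: yes, KKT holds.

yes


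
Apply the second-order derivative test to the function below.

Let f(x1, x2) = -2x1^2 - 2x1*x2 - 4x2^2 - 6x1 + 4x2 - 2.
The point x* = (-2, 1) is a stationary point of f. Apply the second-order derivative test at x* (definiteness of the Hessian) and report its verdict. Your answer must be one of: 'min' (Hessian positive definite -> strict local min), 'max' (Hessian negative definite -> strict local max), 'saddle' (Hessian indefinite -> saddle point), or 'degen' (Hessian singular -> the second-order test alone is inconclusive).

Compute the Hessian H = grad^2 f:
  H = [[-4, -2], [-2, -8]]
Verify stationarity: grad f(x*) = H x* + g = (0, 0).
Eigenvalues of H: -8.8284, -3.1716.
Both eigenvalues < 0, so H is negative definite -> x* is a strict local max.

max


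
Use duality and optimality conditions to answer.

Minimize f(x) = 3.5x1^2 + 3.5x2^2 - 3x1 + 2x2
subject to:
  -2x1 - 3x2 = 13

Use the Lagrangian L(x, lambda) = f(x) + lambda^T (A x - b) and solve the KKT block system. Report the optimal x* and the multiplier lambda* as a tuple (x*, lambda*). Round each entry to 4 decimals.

Form the Lagrangian:
  L(x, lambda) = (1/2) x^T Q x + c^T x + lambda^T (A x - b)
Stationarity (grad_x L = 0): Q x + c + A^T lambda = 0.
Primal feasibility: A x = b.

This gives the KKT block system:
  [ Q   A^T ] [ x     ]   [-c ]
  [ A    0  ] [ lambda ] = [ b ]

Solving the linear system:
  x*      = (-1.5714, -3.2857)
  lambda* = (-7)
  f(x*)   = 44.5714

x* = (-1.5714, -3.2857), lambda* = (-7)


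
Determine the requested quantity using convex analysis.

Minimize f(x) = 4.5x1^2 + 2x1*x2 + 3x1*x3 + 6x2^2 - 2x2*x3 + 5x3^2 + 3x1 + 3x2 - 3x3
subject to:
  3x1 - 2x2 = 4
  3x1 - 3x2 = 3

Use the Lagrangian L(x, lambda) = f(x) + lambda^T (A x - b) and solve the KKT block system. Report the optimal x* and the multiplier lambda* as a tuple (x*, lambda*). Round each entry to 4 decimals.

Form the Lagrangian:
  L(x, lambda) = (1/2) x^T Q x + c^T x + lambda^T (A x - b)
Stationarity (grad_x L = 0): Q x + c + A^T lambda = 0.
Primal feasibility: A x = b.

This gives the KKT block system:
  [ Q   A^T ] [ x     ]   [-c ]
  [ A    0  ] [ lambda ] = [ b ]

Solving the linear system:
  x*      = (2, 1, -0.1)
  lambda* = (-41.9, 34.3333)
  f(x*)   = 36.95

x* = (2, 1, -0.1), lambda* = (-41.9, 34.3333)


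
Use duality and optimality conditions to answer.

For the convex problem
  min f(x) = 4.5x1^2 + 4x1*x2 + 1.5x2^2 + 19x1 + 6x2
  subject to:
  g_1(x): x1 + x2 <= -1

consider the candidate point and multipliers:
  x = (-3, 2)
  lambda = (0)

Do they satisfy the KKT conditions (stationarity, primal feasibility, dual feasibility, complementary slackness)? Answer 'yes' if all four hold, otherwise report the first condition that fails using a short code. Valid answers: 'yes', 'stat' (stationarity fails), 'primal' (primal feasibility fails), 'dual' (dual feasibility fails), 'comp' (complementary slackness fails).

Gradient of f: grad f(x) = Q x + c = (0, 0)
Constraint values g_i(x) = a_i^T x - b_i:
  g_1((-3, 2)) = 0
Stationarity residual: grad f(x) + sum_i lambda_i a_i = (0, 0)
  -> stationarity OK
Primal feasibility (all g_i <= 0): OK
Dual feasibility (all lambda_i >= 0): OK
Complementary slackness (lambda_i * g_i(x) = 0 for all i): OK

Verdict: yes, KKT holds.

yes


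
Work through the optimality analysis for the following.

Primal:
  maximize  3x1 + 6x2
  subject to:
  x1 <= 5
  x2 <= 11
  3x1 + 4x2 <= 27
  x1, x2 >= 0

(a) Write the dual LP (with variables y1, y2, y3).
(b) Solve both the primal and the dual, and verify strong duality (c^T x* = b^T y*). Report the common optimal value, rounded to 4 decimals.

The standard primal-dual pair for 'max c^T x s.t. A x <= b, x >= 0' is:
  Dual:  min b^T y  s.t.  A^T y >= c,  y >= 0.

So the dual LP is:
  minimize  5y1 + 11y2 + 27y3
  subject to:
    y1 + 3y3 >= 3
    y2 + 4y3 >= 6
    y1, y2, y3 >= 0

Solving the primal: x* = (0, 6.75).
  primal value c^T x* = 40.5.
Solving the dual: y* = (0, 0, 1.5).
  dual value b^T y* = 40.5.
Strong duality: c^T x* = b^T y*. Confirmed.

40.5


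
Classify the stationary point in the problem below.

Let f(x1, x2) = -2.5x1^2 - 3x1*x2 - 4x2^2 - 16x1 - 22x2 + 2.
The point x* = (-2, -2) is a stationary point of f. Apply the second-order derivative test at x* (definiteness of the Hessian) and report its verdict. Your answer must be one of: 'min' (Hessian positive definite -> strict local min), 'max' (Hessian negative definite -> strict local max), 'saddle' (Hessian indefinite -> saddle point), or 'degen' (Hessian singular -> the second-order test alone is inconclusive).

Compute the Hessian H = grad^2 f:
  H = [[-5, -3], [-3, -8]]
Verify stationarity: grad f(x*) = H x* + g = (0, 0).
Eigenvalues of H: -9.8541, -3.1459.
Both eigenvalues < 0, so H is negative definite -> x* is a strict local max.

max


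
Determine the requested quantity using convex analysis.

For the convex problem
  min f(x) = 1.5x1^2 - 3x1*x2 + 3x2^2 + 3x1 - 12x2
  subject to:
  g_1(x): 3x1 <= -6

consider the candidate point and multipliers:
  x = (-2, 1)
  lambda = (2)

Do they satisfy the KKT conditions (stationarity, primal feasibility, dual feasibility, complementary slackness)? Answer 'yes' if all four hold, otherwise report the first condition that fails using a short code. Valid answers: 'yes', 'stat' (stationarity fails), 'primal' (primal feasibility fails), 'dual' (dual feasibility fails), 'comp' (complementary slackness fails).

Gradient of f: grad f(x) = Q x + c = (-6, 0)
Constraint values g_i(x) = a_i^T x - b_i:
  g_1((-2, 1)) = 0
Stationarity residual: grad f(x) + sum_i lambda_i a_i = (0, 0)
  -> stationarity OK
Primal feasibility (all g_i <= 0): OK
Dual feasibility (all lambda_i >= 0): OK
Complementary slackness (lambda_i * g_i(x) = 0 for all i): OK

Verdict: yes, KKT holds.

yes


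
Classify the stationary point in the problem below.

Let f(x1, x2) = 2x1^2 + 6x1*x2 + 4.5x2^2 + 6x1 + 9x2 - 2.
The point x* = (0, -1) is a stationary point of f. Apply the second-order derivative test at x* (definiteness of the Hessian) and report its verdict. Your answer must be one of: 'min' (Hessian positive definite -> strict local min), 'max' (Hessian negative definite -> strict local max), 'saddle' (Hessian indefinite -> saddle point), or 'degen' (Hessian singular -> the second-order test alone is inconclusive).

Compute the Hessian H = grad^2 f:
  H = [[4, 6], [6, 9]]
Verify stationarity: grad f(x*) = H x* + g = (0, 0).
Eigenvalues of H: 0, 13.
H has a zero eigenvalue (singular; positive semidefinite but not definite), so H is neither positive definite, negative definite, nor indefinite. The second-order test alone is inconclusive -> degen.
(Indeed, f is constant along the null direction of H through x*, so x* is not a strict local extremum.)

degen


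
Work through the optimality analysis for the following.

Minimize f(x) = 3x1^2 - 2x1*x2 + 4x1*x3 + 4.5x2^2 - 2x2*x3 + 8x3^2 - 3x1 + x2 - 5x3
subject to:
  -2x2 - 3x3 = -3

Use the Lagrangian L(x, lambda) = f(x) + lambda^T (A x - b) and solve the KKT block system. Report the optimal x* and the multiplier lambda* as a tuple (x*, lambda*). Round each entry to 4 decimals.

Form the Lagrangian:
  L(x, lambda) = (1/2) x^T Q x + c^T x + lambda^T (A x - b)
Stationarity (grad_x L = 0): Q x + c + A^T lambda = 0.
Primal feasibility: A x = b.

This gives the KKT block system:
  [ Q   A^T ] [ x     ]   [-c ]
  [ A    0  ] [ lambda ] = [ b ]

Solving the linear system:
  x*      = (0.2213, 0.4988, 0.6675)
  lambda* = (1.8557)
  f(x*)   = 1.0324

x* = (0.2213, 0.4988, 0.6675), lambda* = (1.8557)


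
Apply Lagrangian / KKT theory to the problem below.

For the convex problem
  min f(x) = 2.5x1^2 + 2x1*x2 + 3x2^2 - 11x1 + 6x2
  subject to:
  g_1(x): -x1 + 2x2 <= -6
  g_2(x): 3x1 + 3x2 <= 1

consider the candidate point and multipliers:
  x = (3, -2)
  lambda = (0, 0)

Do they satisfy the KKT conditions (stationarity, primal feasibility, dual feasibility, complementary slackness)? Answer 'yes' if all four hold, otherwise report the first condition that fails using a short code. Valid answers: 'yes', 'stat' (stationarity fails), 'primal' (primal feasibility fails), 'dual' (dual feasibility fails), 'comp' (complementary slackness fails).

Gradient of f: grad f(x) = Q x + c = (0, 0)
Constraint values g_i(x) = a_i^T x - b_i:
  g_1((3, -2)) = -1
  g_2((3, -2)) = 2
Stationarity residual: grad f(x) + sum_i lambda_i a_i = (0, 0)
  -> stationarity OK
Primal feasibility (all g_i <= 0): FAILS
Dual feasibility (all lambda_i >= 0): OK
Complementary slackness (lambda_i * g_i(x) = 0 for all i): OK

Verdict: the first failing condition is primal_feasibility -> primal.

primal


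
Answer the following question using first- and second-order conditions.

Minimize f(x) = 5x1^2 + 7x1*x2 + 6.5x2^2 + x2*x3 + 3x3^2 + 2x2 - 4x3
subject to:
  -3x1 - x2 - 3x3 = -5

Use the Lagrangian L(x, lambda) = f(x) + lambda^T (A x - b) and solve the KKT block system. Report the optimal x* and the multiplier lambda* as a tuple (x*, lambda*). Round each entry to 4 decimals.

Form the Lagrangian:
  L(x, lambda) = (1/2) x^T Q x + c^T x + lambda^T (A x - b)
Stationarity (grad_x L = 0): Q x + c + A^T lambda = 0.
Primal feasibility: A x = b.

This gives the KKT block system:
  [ Q   A^T ] [ x     ]   [-c ]
  [ A    0  ] [ lambda ] = [ b ]

Solving the linear system:
  x*      = (0.6343, -0.5185, 1.2052)
  lambda* = (0.9043)
  f(x*)   = -0.6682

x* = (0.6343, -0.5185, 1.2052), lambda* = (0.9043)


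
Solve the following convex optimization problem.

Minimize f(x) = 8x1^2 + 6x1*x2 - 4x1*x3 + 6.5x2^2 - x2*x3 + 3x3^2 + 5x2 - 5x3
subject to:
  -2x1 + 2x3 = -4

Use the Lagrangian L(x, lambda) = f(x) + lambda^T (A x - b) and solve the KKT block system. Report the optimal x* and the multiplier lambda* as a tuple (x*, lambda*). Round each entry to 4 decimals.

Form the Lagrangian:
  L(x, lambda) = (1/2) x^T Q x + c^T x + lambda^T (A x - b)
Stationarity (grad_x L = 0): Q x + c + A^T lambda = 0.
Primal feasibility: A x = b.

This gives the KKT block system:
  [ Q   A^T ] [ x     ]   [-c ]
  [ A    0  ] [ lambda ] = [ b ]

Solving the linear system:
  x*      = (0.9682, -0.9108, -1.0318)
  lambda* = (7.0764)
  f(x*)   = 14.4554

x* = (0.9682, -0.9108, -1.0318), lambda* = (7.0764)


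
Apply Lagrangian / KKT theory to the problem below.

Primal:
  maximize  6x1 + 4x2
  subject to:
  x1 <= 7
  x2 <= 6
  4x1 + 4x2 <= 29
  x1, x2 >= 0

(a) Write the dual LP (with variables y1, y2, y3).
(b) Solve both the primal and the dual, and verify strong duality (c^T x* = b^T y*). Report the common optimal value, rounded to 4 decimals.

The standard primal-dual pair for 'max c^T x s.t. A x <= b, x >= 0' is:
  Dual:  min b^T y  s.t.  A^T y >= c,  y >= 0.

So the dual LP is:
  minimize  7y1 + 6y2 + 29y3
  subject to:
    y1 + 4y3 >= 6
    y2 + 4y3 >= 4
    y1, y2, y3 >= 0

Solving the primal: x* = (7, 0.25).
  primal value c^T x* = 43.
Solving the dual: y* = (2, 0, 1).
  dual value b^T y* = 43.
Strong duality: c^T x* = b^T y*. Confirmed.

43


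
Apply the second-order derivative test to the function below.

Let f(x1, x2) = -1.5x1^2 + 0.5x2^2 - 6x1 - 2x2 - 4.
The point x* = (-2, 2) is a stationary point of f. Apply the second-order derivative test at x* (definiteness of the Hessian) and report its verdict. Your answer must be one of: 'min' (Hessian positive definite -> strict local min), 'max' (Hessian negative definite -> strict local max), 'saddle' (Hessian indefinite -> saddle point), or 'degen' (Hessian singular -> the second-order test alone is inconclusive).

Compute the Hessian H = grad^2 f:
  H = [[-3, 0], [0, 1]]
Verify stationarity: grad f(x*) = H x* + g = (0, 0).
Eigenvalues of H: -3, 1.
Eigenvalues have mixed signs, so H is indefinite -> x* is a saddle point.

saddle


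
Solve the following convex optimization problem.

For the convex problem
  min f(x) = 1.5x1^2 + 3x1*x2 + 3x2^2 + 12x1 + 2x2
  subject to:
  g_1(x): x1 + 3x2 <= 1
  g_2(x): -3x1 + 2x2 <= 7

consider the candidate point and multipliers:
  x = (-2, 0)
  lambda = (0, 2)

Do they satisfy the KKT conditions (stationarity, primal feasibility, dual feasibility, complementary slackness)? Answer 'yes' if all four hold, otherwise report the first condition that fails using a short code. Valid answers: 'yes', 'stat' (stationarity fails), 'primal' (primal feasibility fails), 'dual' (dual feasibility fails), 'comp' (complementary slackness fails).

Gradient of f: grad f(x) = Q x + c = (6, -4)
Constraint values g_i(x) = a_i^T x - b_i:
  g_1((-2, 0)) = -3
  g_2((-2, 0)) = -1
Stationarity residual: grad f(x) + sum_i lambda_i a_i = (0, 0)
  -> stationarity OK
Primal feasibility (all g_i <= 0): OK
Dual feasibility (all lambda_i >= 0): OK
Complementary slackness (lambda_i * g_i(x) = 0 for all i): FAILS

Verdict: the first failing condition is complementary_slackness -> comp.

comp


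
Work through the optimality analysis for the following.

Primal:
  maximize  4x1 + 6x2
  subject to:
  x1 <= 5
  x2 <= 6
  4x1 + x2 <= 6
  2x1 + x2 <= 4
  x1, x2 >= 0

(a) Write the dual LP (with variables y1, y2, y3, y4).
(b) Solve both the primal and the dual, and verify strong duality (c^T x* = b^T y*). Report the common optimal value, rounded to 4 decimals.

The standard primal-dual pair for 'max c^T x s.t. A x <= b, x >= 0' is:
  Dual:  min b^T y  s.t.  A^T y >= c,  y >= 0.

So the dual LP is:
  minimize  5y1 + 6y2 + 6y3 + 4y4
  subject to:
    y1 + 4y3 + 2y4 >= 4
    y2 + y3 + y4 >= 6
    y1, y2, y3, y4 >= 0

Solving the primal: x* = (0, 4).
  primal value c^T x* = 24.
Solving the dual: y* = (0, 0, 0, 6).
  dual value b^T y* = 24.
Strong duality: c^T x* = b^T y*. Confirmed.

24


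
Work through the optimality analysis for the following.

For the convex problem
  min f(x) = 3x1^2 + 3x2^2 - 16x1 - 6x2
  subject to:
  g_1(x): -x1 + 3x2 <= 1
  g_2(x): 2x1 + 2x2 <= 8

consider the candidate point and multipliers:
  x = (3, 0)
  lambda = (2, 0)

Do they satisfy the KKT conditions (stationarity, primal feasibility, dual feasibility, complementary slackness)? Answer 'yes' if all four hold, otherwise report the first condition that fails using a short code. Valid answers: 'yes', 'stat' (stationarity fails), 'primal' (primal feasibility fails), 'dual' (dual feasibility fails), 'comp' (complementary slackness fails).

Gradient of f: grad f(x) = Q x + c = (2, -6)
Constraint values g_i(x) = a_i^T x - b_i:
  g_1((3, 0)) = -4
  g_2((3, 0)) = -2
Stationarity residual: grad f(x) + sum_i lambda_i a_i = (0, 0)
  -> stationarity OK
Primal feasibility (all g_i <= 0): OK
Dual feasibility (all lambda_i >= 0): OK
Complementary slackness (lambda_i * g_i(x) = 0 for all i): FAILS

Verdict: the first failing condition is complementary_slackness -> comp.

comp


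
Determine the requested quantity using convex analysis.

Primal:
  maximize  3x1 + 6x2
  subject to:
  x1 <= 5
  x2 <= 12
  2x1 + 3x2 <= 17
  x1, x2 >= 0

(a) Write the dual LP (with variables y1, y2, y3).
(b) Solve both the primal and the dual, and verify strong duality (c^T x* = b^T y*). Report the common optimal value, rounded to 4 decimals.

The standard primal-dual pair for 'max c^T x s.t. A x <= b, x >= 0' is:
  Dual:  min b^T y  s.t.  A^T y >= c,  y >= 0.

So the dual LP is:
  minimize  5y1 + 12y2 + 17y3
  subject to:
    y1 + 2y3 >= 3
    y2 + 3y3 >= 6
    y1, y2, y3 >= 0

Solving the primal: x* = (0, 5.6667).
  primal value c^T x* = 34.
Solving the dual: y* = (0, 0, 2).
  dual value b^T y* = 34.
Strong duality: c^T x* = b^T y*. Confirmed.

34


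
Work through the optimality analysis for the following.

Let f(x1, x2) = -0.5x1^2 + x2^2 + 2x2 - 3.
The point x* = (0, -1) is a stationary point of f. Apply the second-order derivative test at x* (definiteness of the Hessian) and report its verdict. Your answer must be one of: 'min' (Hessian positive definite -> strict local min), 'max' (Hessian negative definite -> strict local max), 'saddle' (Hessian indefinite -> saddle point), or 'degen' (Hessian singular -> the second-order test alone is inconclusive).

Compute the Hessian H = grad^2 f:
  H = [[-1, 0], [0, 2]]
Verify stationarity: grad f(x*) = H x* + g = (0, 0).
Eigenvalues of H: -1, 2.
Eigenvalues have mixed signs, so H is indefinite -> x* is a saddle point.

saddle


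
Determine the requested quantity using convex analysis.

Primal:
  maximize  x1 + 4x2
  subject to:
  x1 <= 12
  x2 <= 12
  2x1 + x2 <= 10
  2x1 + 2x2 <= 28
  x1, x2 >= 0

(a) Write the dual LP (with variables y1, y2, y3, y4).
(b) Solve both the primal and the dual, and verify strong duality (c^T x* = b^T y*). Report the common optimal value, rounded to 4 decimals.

The standard primal-dual pair for 'max c^T x s.t. A x <= b, x >= 0' is:
  Dual:  min b^T y  s.t.  A^T y >= c,  y >= 0.

So the dual LP is:
  minimize  12y1 + 12y2 + 10y3 + 28y4
  subject to:
    y1 + 2y3 + 2y4 >= 1
    y2 + y3 + 2y4 >= 4
    y1, y2, y3, y4 >= 0

Solving the primal: x* = (0, 10).
  primal value c^T x* = 40.
Solving the dual: y* = (0, 0, 4, 0).
  dual value b^T y* = 40.
Strong duality: c^T x* = b^T y*. Confirmed.

40


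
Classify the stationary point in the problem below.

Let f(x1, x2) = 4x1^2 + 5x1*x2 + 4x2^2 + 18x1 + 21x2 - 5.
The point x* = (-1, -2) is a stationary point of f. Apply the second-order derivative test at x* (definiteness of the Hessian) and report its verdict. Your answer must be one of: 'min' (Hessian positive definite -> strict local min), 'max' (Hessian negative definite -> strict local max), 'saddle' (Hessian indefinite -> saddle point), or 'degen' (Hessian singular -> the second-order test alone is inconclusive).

Compute the Hessian H = grad^2 f:
  H = [[8, 5], [5, 8]]
Verify stationarity: grad f(x*) = H x* + g = (0, 0).
Eigenvalues of H: 3, 13.
Both eigenvalues > 0, so H is positive definite -> x* is a strict local min.

min


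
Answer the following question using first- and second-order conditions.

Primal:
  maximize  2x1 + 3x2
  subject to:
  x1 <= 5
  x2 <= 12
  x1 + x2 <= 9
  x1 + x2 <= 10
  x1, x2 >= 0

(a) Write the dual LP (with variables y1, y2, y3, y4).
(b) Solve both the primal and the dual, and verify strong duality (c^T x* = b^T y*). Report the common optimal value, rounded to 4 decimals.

The standard primal-dual pair for 'max c^T x s.t. A x <= b, x >= 0' is:
  Dual:  min b^T y  s.t.  A^T y >= c,  y >= 0.

So the dual LP is:
  minimize  5y1 + 12y2 + 9y3 + 10y4
  subject to:
    y1 + y3 + y4 >= 2
    y2 + y3 + y4 >= 3
    y1, y2, y3, y4 >= 0

Solving the primal: x* = (0, 9).
  primal value c^T x* = 27.
Solving the dual: y* = (0, 0, 3, 0).
  dual value b^T y* = 27.
Strong duality: c^T x* = b^T y*. Confirmed.

27


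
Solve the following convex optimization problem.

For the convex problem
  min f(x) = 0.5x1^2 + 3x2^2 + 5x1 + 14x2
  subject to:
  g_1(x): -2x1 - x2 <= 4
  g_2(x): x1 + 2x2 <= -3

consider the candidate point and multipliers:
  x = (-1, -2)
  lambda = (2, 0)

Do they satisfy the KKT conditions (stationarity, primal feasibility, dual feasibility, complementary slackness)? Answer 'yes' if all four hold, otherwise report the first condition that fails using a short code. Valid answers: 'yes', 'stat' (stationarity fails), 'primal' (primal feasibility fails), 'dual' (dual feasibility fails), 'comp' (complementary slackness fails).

Gradient of f: grad f(x) = Q x + c = (4, 2)
Constraint values g_i(x) = a_i^T x - b_i:
  g_1((-1, -2)) = 0
  g_2((-1, -2)) = -2
Stationarity residual: grad f(x) + sum_i lambda_i a_i = (0, 0)
  -> stationarity OK
Primal feasibility (all g_i <= 0): OK
Dual feasibility (all lambda_i >= 0): OK
Complementary slackness (lambda_i * g_i(x) = 0 for all i): OK

Verdict: yes, KKT holds.

yes


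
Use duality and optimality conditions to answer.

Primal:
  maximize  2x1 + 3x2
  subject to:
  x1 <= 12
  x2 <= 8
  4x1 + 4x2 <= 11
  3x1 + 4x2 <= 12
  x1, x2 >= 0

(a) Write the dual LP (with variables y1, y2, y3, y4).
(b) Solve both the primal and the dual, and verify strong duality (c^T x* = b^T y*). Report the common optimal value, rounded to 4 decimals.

The standard primal-dual pair for 'max c^T x s.t. A x <= b, x >= 0' is:
  Dual:  min b^T y  s.t.  A^T y >= c,  y >= 0.

So the dual LP is:
  minimize  12y1 + 8y2 + 11y3 + 12y4
  subject to:
    y1 + 4y3 + 3y4 >= 2
    y2 + 4y3 + 4y4 >= 3
    y1, y2, y3, y4 >= 0

Solving the primal: x* = (0, 2.75).
  primal value c^T x* = 8.25.
Solving the dual: y* = (0, 0, 0.75, 0).
  dual value b^T y* = 8.25.
Strong duality: c^T x* = b^T y*. Confirmed.

8.25


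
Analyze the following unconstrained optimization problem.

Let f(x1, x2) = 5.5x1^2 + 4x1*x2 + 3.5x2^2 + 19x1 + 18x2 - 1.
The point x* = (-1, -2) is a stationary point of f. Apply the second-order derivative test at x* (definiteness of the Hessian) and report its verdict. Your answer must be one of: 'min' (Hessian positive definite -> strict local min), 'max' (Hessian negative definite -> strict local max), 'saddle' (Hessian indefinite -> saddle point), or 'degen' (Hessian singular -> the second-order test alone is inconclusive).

Compute the Hessian H = grad^2 f:
  H = [[11, 4], [4, 7]]
Verify stationarity: grad f(x*) = H x* + g = (0, 0).
Eigenvalues of H: 4.5279, 13.4721.
Both eigenvalues > 0, so H is positive definite -> x* is a strict local min.

min


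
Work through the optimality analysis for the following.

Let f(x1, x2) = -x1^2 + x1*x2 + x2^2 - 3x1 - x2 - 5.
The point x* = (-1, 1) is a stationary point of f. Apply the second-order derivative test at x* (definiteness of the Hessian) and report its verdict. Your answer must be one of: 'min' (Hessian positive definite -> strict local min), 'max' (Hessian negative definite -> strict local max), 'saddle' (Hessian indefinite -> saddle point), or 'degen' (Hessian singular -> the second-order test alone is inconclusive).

Compute the Hessian H = grad^2 f:
  H = [[-2, 1], [1, 2]]
Verify stationarity: grad f(x*) = H x* + g = (0, 0).
Eigenvalues of H: -2.2361, 2.2361.
Eigenvalues have mixed signs, so H is indefinite -> x* is a saddle point.

saddle


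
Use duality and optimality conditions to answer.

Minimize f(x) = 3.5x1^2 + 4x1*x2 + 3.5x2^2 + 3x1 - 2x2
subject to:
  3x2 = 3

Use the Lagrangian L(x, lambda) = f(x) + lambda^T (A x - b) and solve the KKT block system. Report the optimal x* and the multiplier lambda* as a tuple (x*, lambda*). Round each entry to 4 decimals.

Form the Lagrangian:
  L(x, lambda) = (1/2) x^T Q x + c^T x + lambda^T (A x - b)
Stationarity (grad_x L = 0): Q x + c + A^T lambda = 0.
Primal feasibility: A x = b.

This gives the KKT block system:
  [ Q   A^T ] [ x     ]   [-c ]
  [ A    0  ] [ lambda ] = [ b ]

Solving the linear system:
  x*      = (-1, 1)
  lambda* = (-0.3333)
  f(x*)   = -2

x* = (-1, 1), lambda* = (-0.3333)


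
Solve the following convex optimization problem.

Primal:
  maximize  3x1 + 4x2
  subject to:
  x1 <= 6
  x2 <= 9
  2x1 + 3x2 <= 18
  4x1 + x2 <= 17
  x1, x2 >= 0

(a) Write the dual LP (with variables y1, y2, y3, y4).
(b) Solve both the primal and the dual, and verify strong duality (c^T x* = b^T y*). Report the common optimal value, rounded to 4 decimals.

The standard primal-dual pair for 'max c^T x s.t. A x <= b, x >= 0' is:
  Dual:  min b^T y  s.t.  A^T y >= c,  y >= 0.

So the dual LP is:
  minimize  6y1 + 9y2 + 18y3 + 17y4
  subject to:
    y1 + 2y3 + 4y4 >= 3
    y2 + 3y3 + y4 >= 4
    y1, y2, y3, y4 >= 0

Solving the primal: x* = (3.3, 3.8).
  primal value c^T x* = 25.1.
Solving the dual: y* = (0, 0, 1.3, 0.1).
  dual value b^T y* = 25.1.
Strong duality: c^T x* = b^T y*. Confirmed.

25.1


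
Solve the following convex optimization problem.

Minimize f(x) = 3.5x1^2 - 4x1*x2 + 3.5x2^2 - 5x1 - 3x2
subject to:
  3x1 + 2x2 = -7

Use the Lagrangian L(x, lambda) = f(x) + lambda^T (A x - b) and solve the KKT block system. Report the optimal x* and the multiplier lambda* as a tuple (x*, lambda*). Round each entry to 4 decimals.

Form the Lagrangian:
  L(x, lambda) = (1/2) x^T Q x + c^T x + lambda^T (A x - b)
Stationarity (grad_x L = 0): Q x + c + A^T lambda = 0.
Primal feasibility: A x = b.

This gives the KKT block system:
  [ Q   A^T ] [ x     ]   [-c ]
  [ A    0  ] [ lambda ] = [ b ]

Solving the linear system:
  x*      = (-1.446, -1.3309)
  lambda* = (3.2662)
  f(x*)   = 17.0432

x* = (-1.446, -1.3309), lambda* = (3.2662)


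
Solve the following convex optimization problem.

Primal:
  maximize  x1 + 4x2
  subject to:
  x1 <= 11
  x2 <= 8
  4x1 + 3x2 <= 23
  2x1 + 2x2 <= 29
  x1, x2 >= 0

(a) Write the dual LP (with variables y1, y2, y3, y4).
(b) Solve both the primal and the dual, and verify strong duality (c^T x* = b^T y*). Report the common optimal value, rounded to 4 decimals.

The standard primal-dual pair for 'max c^T x s.t. A x <= b, x >= 0' is:
  Dual:  min b^T y  s.t.  A^T y >= c,  y >= 0.

So the dual LP is:
  minimize  11y1 + 8y2 + 23y3 + 29y4
  subject to:
    y1 + 4y3 + 2y4 >= 1
    y2 + 3y3 + 2y4 >= 4
    y1, y2, y3, y4 >= 0

Solving the primal: x* = (0, 7.6667).
  primal value c^T x* = 30.6667.
Solving the dual: y* = (0, 0, 1.3333, 0).
  dual value b^T y* = 30.6667.
Strong duality: c^T x* = b^T y*. Confirmed.

30.6667
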